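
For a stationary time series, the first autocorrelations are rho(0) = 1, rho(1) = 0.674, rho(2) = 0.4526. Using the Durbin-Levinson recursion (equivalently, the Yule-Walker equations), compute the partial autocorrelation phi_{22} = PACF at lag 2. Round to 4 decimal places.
\phi_{22} = -0.0031

The PACF at lag k is phi_{kk}, the last component of the solution
to the Yule-Walker system G_k phi = r_k where
  (G_k)_{ij} = rho(|i - j|), (r_k)_i = rho(i), i,j = 1..k.
Equivalently, Durbin-Levinson gives phi_{kk} iteratively:
  phi_{11} = rho(1)
  phi_{kk} = [rho(k) - sum_{j=1..k-1} phi_{k-1,j} rho(k-j)]
            / [1 - sum_{j=1..k-1} phi_{k-1,j} rho(j)],
  phi_{k,j} = phi_{k-1,j} - phi_{kk} phi_{k-1,k-j},  j = 1..k-1.
Step k = 1:
  phi_11 = rho(1) = 0.674.
Step k = 2:
  phi_22 = [rho(2) - phi_11 rho(1)] / [1 - phi_11 rho(1)] = [0.4526 - (0.674)(0.674)] / [1 - (0.674)(0.674)]
         = -0.001676 / 0.545724 = -0.0031.
Therefore phi_{22} = -0.0031.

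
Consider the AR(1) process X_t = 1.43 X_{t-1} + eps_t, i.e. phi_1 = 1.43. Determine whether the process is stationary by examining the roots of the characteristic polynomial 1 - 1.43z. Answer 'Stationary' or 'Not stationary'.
\text{Not stationary}

The AR(p) characteristic polynomial is P(z) = 1 - 1.43z.
Stationarity requires all roots to lie outside the unit circle, i.e. |z| > 1 for every root.
This is linear in z: 1 + (-1.43) z = 0  =>  z = -1/(-1.43) = 0.699301,  |z| = 0.699301.
Moduli of all roots: 0.6993.
All moduli strictly greater than 1? No.
Verdict: Not stationary.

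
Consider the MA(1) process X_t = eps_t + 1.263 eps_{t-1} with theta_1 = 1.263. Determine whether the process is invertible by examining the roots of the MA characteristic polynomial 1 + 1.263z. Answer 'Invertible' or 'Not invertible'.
\text{Not invertible}

The MA(q) characteristic polynomial is P(z) = 1 + 1.263z.
Invertibility requires all roots to lie outside the unit circle, i.e. |z| > 1 for every root.
This is linear in z: 1 + (1.263) z = 0  =>  z = -1/(1.263) = -0.791766,  |z| = 0.791766.
Moduli of all roots: 0.7918.
All moduli strictly greater than 1? No.
Verdict: Not invertible.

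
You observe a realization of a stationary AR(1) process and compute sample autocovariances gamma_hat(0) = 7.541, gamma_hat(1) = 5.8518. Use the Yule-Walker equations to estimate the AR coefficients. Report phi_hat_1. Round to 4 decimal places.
\hat\phi_{1} = 0.7760

The Yule-Walker equations for an AR(p) process read, in matrix form,
  Gamma_p phi = r_p,   with   (Gamma_p)_{ij} = gamma(|i - j|),
                       (r_p)_i = gamma(i),   i,j = 1..p.
Substitute the sample gammas (Toeplitz matrix and right-hand side of size 1):
  Gamma_p = [[7.541]]
  r_p     = [5.8518]
With p = 1 this is the single equation gamma(0) phi_1 = gamma(1):
  phi_hat_1 = gamma(1) / gamma(0) = 5.8518 / 7.541 = 0.7760.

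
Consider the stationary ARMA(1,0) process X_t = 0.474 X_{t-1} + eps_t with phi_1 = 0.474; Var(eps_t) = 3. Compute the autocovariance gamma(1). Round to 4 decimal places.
\gamma(1) = 1.8341

Multiply the model equation by X_{t-k} and take expectations. With theta_0 = psi_0 = 1 and psi_j the MA(infinity) weights, this gives
  gamma(k) - sum_i phi_i gamma(k-i) = c_k,
  c_k = sigma^2 * sum_{j=k..q} theta_j psi_{j-k}   (c_k = 0 for k > q),
using gamma(-m) = gamma(m).
Pure AR (q = 0): c_0 = sigma^2 = 3, c_k = 0 for k >= 1.
Equations for k = 0 and k = 1 (AR order 1):
  gamma(0) = phi_1 gamma(1) + c_0
  gamma(1) = phi_1 gamma(0) + c_1
Substituting the second into the first: gamma(0) (1 - phi_1^2) = c_0 + phi_1 c_1, so
  gamma(0) = c_0 / (1 - phi_1^2) = 3 / (1 - (0.474)^2) = 3 / 0.775324 = 3.86935.
  gamma(1) = phi_1 gamma(0) = (0.474)(3.86935) = 1.834072.
Therefore gamma(1) = 1.8341 (to 4 decimal places).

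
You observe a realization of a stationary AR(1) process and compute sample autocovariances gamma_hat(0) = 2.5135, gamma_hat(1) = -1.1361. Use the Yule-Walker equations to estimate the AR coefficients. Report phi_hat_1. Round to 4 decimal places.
\hat\phi_{1} = -0.4520

The Yule-Walker equations for an AR(p) process read, in matrix form,
  Gamma_p phi = r_p,   with   (Gamma_p)_{ij} = gamma(|i - j|),
                       (r_p)_i = gamma(i),   i,j = 1..p.
Substitute the sample gammas (Toeplitz matrix and right-hand side of size 1):
  Gamma_p = [[2.5135]]
  r_p     = [-1.1361]
With p = 1 this is the single equation gamma(0) phi_1 = gamma(1):
  phi_hat_1 = gamma(1) / gamma(0) = -1.1361 / 2.5135 = -0.4520.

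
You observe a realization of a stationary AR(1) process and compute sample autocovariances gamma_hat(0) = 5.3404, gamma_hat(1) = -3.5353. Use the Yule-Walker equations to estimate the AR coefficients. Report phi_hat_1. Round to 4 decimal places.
\hat\phi_{1} = -0.6620

The Yule-Walker equations for an AR(p) process read, in matrix form,
  Gamma_p phi = r_p,   with   (Gamma_p)_{ij} = gamma(|i - j|),
                       (r_p)_i = gamma(i),   i,j = 1..p.
Substitute the sample gammas (Toeplitz matrix and right-hand side of size 1):
  Gamma_p = [[5.3404]]
  r_p     = [-3.5353]
With p = 1 this is the single equation gamma(0) phi_1 = gamma(1):
  phi_hat_1 = gamma(1) / gamma(0) = -3.5353 / 5.3404 = -0.6620.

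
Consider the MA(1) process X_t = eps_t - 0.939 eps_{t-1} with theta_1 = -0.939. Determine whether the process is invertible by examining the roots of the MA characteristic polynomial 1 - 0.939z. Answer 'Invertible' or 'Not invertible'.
\text{Invertible}

The MA(q) characteristic polynomial is P(z) = 1 - 0.939z.
Invertibility requires all roots to lie outside the unit circle, i.e. |z| > 1 for every root.
This is linear in z: 1 + (-0.939) z = 0  =>  z = -1/(-0.939) = 1.064963,  |z| = 1.064963.
Moduli of all roots: 1.0650.
All moduli strictly greater than 1? Yes.
Verdict: Invertible.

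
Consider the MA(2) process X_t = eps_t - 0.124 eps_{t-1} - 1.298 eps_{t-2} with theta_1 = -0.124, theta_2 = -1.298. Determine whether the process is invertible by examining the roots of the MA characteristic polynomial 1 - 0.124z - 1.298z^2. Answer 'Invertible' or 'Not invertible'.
\text{Not invertible}

The MA(q) characteristic polynomial is P(z) = 1 - 0.124z - 1.298z^2.
Invertibility requires all roots to lie outside the unit circle, i.e. |z| > 1 for every root.
Set 1 + (-0.124) z + (-1.298) z^2 = 0, i.e. a z^2 + b z + c = 0 with a = -1.298, b = -0.124, c = 1.
Discriminant D = b^2 - 4ac = (-0.124)^2 - 4*(-1.298)*1 = 0.015376 - (-5.192) = 5.207376.
D >= 0, so the roots are real: z = (-b +/- sqrt(D)) / (2a) = (0.124 +/- 2.281968) / (-2.596).
  z_1 = (0.124 + 2.281968) / (-2.596) = -0.9268,   |z_1| = 0.9268.
  z_2 = (0.124 - 2.281968) / (-2.596) = 0.8313,   |z_2| = 0.8313.
Moduli of all roots: 0.9268, 0.8313.
All moduli strictly greater than 1? No.
Verdict: Not invertible.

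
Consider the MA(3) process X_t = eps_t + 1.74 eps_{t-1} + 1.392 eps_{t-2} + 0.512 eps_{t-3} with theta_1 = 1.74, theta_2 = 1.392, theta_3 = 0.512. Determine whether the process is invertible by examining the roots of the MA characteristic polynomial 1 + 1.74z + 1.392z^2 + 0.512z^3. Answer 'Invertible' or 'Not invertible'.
\text{Invertible}

The MA(q) characteristic polynomial is P(z) = 1 + 1.74z + 1.392z^2 + 0.512z^3.
Invertibility requires all roots to lie outside the unit circle, i.e. |z| > 1 for every root.
Degree 3: look for a simple real root z0 first, then factor out (1 - z/z0) and solve the remaining quadratic.
Testing z0 = -1.25: P(-1.25) = 1 + (1.74)(-1.25) + (1.392)(-1.25)^2 + (0.512)(-1.25)^3
  = 1 + (-2.175) + (2.175) + (-1) = 0.  So z_0 = -1.25 is a root, |z_0| = 1.25.
Divide out the factor (1 + 0.8 z) = (1 - z/z0) (since 1/z0 = -0.8):
  P(z) = (1 + 0.8 z)(1 + (0.94) z + (0.64) z^2)
  [check: z-coef 0.94 - (-0.8) = 1.74; z^2-coef 0.64 - (-0.8)(0.94) = 1.392; z^3-coef -(-0.8)(0.64) = 0.512.]
Remaining roots from the quadratic factor 1 + (0.94) z + (0.64) z^2:
  Set 1 + (0.94) z + (0.64) z^2 = 0, i.e. a z^2 + b z + c = 0 with a = 0.64, b = 0.94, c = 1.
  Discriminant D = b^2 - 4ac = (0.94)^2 - 4*(0.64)*1 = 0.8836 - (2.56) = -1.6764.
  D < 0, so the roots are the complex-conjugate pair z = (-b +/- i sqrt(-D)) / (2a) = -0.7344 +/- 1.0115i.
  For a conjugate pair |z|^2 = z * conj(z) = (product of roots) = c/a = 1/(0.64) = 1.5625, so |z| = sqrt(1.5625) = 1.25 for both roots.
Moduli of all roots: 1.2500, 1.2500, 1.2500.
All moduli strictly greater than 1? Yes.
Verdict: Invertible.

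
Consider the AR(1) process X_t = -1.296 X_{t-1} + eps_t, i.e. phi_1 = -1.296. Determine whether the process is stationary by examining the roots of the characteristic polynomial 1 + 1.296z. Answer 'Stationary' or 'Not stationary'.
\text{Not stationary}

The AR(p) characteristic polynomial is P(z) = 1 + 1.296z.
Stationarity requires all roots to lie outside the unit circle, i.e. |z| > 1 for every root.
This is linear in z: 1 + (1.296) z = 0  =>  z = -1/(1.296) = -0.771605,  |z| = 0.771605.
Moduli of all roots: 0.7716.
All moduli strictly greater than 1? No.
Verdict: Not stationary.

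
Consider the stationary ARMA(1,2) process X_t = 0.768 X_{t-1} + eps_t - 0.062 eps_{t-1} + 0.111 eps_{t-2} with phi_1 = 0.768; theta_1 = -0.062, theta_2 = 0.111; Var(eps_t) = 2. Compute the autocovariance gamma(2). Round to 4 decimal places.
\gamma(2) = 3.2419

Multiply the model equation by X_{t-k} and take expectations. With theta_0 = psi_0 = 1 and psi_j the MA(infinity) weights, this gives
  gamma(k) - sum_i phi_i gamma(k-i) = c_k,
  c_k = sigma^2 * sum_{j=k..q} theta_j psi_{j-k}   (c_k = 0 for k > q),
using gamma(-m) = gamma(m).
psi-weights needed (psi_j = theta_j + sum_i phi_i psi_{j-i}):
  psi_1 = theta_1 + phi_1 = -0.062 + (0.768) = 0.706
  psi_2 = theta_2 + phi_1 psi_1 = 0.111 + (0.768)(0.706) = 0.653208
Right-hand sides:
  c_0 = sigma^2 (1 + theta_1 psi_1 + theta_2 psi_2) = 2 * (1 + (-0.062)(0.706) + (0.111)(0.653208)) = 2 * 1.028734 = 2.057468
  c_1 = sigma^2 (theta_1 + theta_2 psi_1) = 2 * (-0.062 + (0.111)(0.706)) = 0.032732
  c_2 = sigma^2 theta_2 = 2 * (0.111) = 0.222
Equations for k = 0 and k = 1 (AR order 1):
  gamma(0) = phi_1 gamma(1) + c_0
  gamma(1) = phi_1 gamma(0) + c_1
Substituting the second into the first: gamma(0) (1 - phi_1^2) = c_0 + phi_1 c_1, so
  gamma(0) = (c_0 + phi_1 c_1) / (1 - phi_1^2) = (2.057468 + (0.768)(0.032732)) / (1 - (0.768)^2) = 2.082606 / 0.410176 = 5.077348.
  gamma(1) = phi_1 gamma(0) + c_1 = (0.768)(5.077348) + (0.032732) = 3.932135.
For k = 2: gamma(2) = phi_1 gamma(1) + c_2
  = (0.768)(3.932135) + (0.222) = 3.24188.
Therefore gamma(2) = 3.2419 (to 4 decimal places).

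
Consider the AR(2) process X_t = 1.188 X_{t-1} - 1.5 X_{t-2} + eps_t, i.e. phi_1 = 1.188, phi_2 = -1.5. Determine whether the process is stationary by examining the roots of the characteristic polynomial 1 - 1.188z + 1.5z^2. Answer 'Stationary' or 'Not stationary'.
\text{Not stationary}

The AR(p) characteristic polynomial is P(z) = 1 - 1.188z + 1.5z^2.
Stationarity requires all roots to lie outside the unit circle, i.e. |z| > 1 for every root.
Set 1 + (-1.188) z + (1.5) z^2 = 0, i.e. a z^2 + b z + c = 0 with a = 1.5, b = -1.188, c = 1.
Discriminant D = b^2 - 4ac = (-1.188)^2 - 4*(1.5)*1 = 1.411344 - (6) = -4.588656.
D < 0, so the roots are the complex-conjugate pair z = (-b +/- i sqrt(-D)) / (2a) = 0.396 +/- 0.714i.
For a conjugate pair |z|^2 = z * conj(z) = (product of roots) = c/a = 1/(1.5) = 0.666667, so |z| = sqrt(0.666667) = 0.8165 for both roots.
Moduli of all roots: 0.8165, 0.8165.
All moduli strictly greater than 1? No.
Verdict: Not stationary.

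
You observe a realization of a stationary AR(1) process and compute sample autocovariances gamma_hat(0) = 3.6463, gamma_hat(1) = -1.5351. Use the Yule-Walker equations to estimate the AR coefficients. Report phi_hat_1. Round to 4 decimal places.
\hat\phi_{1} = -0.4210

The Yule-Walker equations for an AR(p) process read, in matrix form,
  Gamma_p phi = r_p,   with   (Gamma_p)_{ij} = gamma(|i - j|),
                       (r_p)_i = gamma(i),   i,j = 1..p.
Substitute the sample gammas (Toeplitz matrix and right-hand side of size 1):
  Gamma_p = [[3.6463]]
  r_p     = [-1.5351]
With p = 1 this is the single equation gamma(0) phi_1 = gamma(1):
  phi_hat_1 = gamma(1) / gamma(0) = -1.5351 / 3.6463 = -0.4210.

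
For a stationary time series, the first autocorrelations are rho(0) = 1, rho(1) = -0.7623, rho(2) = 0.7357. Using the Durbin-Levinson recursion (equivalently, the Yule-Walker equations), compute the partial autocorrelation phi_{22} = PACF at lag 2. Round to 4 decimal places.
\phi_{22} = 0.3691

The PACF at lag k is phi_{kk}, the last component of the solution
to the Yule-Walker system G_k phi = r_k where
  (G_k)_{ij} = rho(|i - j|), (r_k)_i = rho(i), i,j = 1..k.
Equivalently, Durbin-Levinson gives phi_{kk} iteratively:
  phi_{11} = rho(1)
  phi_{kk} = [rho(k) - sum_{j=1..k-1} phi_{k-1,j} rho(k-j)]
            / [1 - sum_{j=1..k-1} phi_{k-1,j} rho(j)],
  phi_{k,j} = phi_{k-1,j} - phi_{kk} phi_{k-1,k-j},  j = 1..k-1.
Step k = 1:
  phi_11 = rho(1) = -0.7623.
Step k = 2:
  phi_22 = [rho(2) - phi_11 rho(1)] / [1 - phi_11 rho(1)] = [0.7357 - (-0.7623)(-0.7623)] / [1 - (-0.7623)(-0.7623)]
         = 0.15459871 / 0.41889871 = 0.3691.
Therefore phi_{22} = 0.3691.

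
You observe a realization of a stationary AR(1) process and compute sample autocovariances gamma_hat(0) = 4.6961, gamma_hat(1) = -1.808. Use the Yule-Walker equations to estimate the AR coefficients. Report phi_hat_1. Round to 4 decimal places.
\hat\phi_{1} = -0.3850

The Yule-Walker equations for an AR(p) process read, in matrix form,
  Gamma_p phi = r_p,   with   (Gamma_p)_{ij} = gamma(|i - j|),
                       (r_p)_i = gamma(i),   i,j = 1..p.
Substitute the sample gammas (Toeplitz matrix and right-hand side of size 1):
  Gamma_p = [[4.6961]]
  r_p     = [-1.808]
With p = 1 this is the single equation gamma(0) phi_1 = gamma(1):
  phi_hat_1 = gamma(1) / gamma(0) = -1.808 / 4.6961 = -0.3850.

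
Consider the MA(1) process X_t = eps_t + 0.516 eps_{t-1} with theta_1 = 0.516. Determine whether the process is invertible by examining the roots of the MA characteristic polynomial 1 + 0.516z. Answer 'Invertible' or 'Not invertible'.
\text{Invertible}

The MA(q) characteristic polynomial is P(z) = 1 + 0.516z.
Invertibility requires all roots to lie outside the unit circle, i.e. |z| > 1 for every root.
This is linear in z: 1 + (0.516) z = 0  =>  z = -1/(0.516) = -1.937984,  |z| = 1.937984.
Moduli of all roots: 1.9380.
All moduli strictly greater than 1? Yes.
Verdict: Invertible.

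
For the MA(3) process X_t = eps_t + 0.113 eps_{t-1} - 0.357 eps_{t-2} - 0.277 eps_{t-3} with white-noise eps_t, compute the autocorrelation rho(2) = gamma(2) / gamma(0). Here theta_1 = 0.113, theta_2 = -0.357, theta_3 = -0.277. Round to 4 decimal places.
\rho(2) = -0.3191

For an MA(q) process with theta_0 = 1, the autocovariance is
  gamma(k) = sigma^2 * sum_{i=0..q-k} theta_i * theta_{i+k},
and rho(k) = gamma(k) / gamma(0). Sigma^2 cancels.
  numerator   = (1)*(-0.357) + (0.113)*(-0.277) = -0.388301.
  denominator = (1)^2 + (0.113)^2 + (-0.357)^2 + (-0.277)^2 = 1.216947.
  rho(2) = -0.388301 / 1.216947 = -0.3191.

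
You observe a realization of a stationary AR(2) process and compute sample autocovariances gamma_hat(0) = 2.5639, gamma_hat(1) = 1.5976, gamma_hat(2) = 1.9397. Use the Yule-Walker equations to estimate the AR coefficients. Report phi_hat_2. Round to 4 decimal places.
\hat\phi_{2} = 0.6020

The Yule-Walker equations for an AR(p) process read, in matrix form,
  Gamma_p phi = r_p,   with   (Gamma_p)_{ij} = gamma(|i - j|),
                       (r_p)_i = gamma(i),   i,j = 1..p.
Substitute the sample gammas (Toeplitz matrix and right-hand side of size 2):
  Gamma_p = [[2.5639, 1.5976], [1.5976, 2.5639]]
  r_p     = [1.5976, 1.9397]
Written out:
  2.5639 phi_1 + 1.5976 phi_2 = 1.5976
  1.5976 phi_1 + 2.5639 phi_2 = 1.9397
Solve by Cramer's rule:
  det = gamma(0)^2 - gamma(1)^2 = (2.5639)^2 - (1.5976)^2 = 6.57358321 - 2.55232576 = 4.02125745
  phi_hat_1 = [gamma(1) gamma(0) - gamma(1) gamma(2)] / det = [(1.5976)(2.5639) - (1.5976)(1.9397)] / 4.02125745 = 0.99722192 / 4.02125745 = 0.248
  phi_hat_2 = [gamma(0) gamma(2) - gamma(1)^2] / det = [(2.5639)(1.9397) - (1.5976)^2] / 4.02125745 = 2.42087107 / 4.02125745 = 0.602
So phi_hat = [0.2480, 0.6020].
Therefore phi_hat_2 = 0.6020.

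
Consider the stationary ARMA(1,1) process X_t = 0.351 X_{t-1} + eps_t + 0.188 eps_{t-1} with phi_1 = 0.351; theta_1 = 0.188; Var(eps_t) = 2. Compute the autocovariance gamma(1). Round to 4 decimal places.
\gamma(1) = 1.3106

Multiply the model equation by X_{t-k} and take expectations. With theta_0 = psi_0 = 1 and psi_j the MA(infinity) weights, this gives
  gamma(k) - sum_i phi_i gamma(k-i) = c_k,
  c_k = sigma^2 * sum_{j=k..q} theta_j psi_{j-k}   (c_k = 0 for k > q),
using gamma(-m) = gamma(m).
psi-weights needed (psi_j = theta_j + sum_i phi_i psi_{j-i}):
  psi_1 = theta_1 + phi_1 = 0.188 + (0.351) = 0.539
Right-hand sides:
  c_0 = sigma^2 (1 + theta_1 psi_1) = 2 * (1 + (0.188)(0.539)) = 2 * 1.101332 = 2.202664
  c_1 = sigma^2 theta_1 = 2 * (0.188) = 0.376
  c_2 = 0
Equations for k = 0 and k = 1 (AR order 1):
  gamma(0) = phi_1 gamma(1) + c_0
  gamma(1) = phi_1 gamma(0) + c_1
Substituting the second into the first: gamma(0) (1 - phi_1^2) = c_0 + phi_1 c_1, so
  gamma(0) = (c_0 + phi_1 c_1) / (1 - phi_1^2) = (2.202664 + (0.351)(0.376)) / (1 - (0.351)^2) = 2.33464 / 0.876799 = 2.662686.
  gamma(1) = phi_1 gamma(0) + c_1 = (0.351)(2.662686) + (0.376) = 1.310603.
Therefore gamma(1) = 1.3106 (to 4 decimal places).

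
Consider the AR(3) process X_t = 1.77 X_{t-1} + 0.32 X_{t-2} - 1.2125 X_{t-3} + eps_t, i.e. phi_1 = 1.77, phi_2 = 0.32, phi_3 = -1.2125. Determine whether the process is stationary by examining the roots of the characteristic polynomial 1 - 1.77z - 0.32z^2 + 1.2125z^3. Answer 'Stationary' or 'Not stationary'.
\text{Not stationary}

The AR(p) characteristic polynomial is P(z) = 1 - 1.77z - 0.32z^2 + 1.2125z^3.
Stationarity requires all roots to lie outside the unit circle, i.e. |z| > 1 for every root.
Degree 3: look for a simple real root z0 first, then factor out (1 - z/z0) and solve the remaining quadratic.
Testing z0 = 0.8: P(0.8) = 1 + (-1.77)(0.8) + (-0.32)(0.8)^2 + (1.2125)(0.8)^3
  = 1 + (-1.416) + (-0.2048) + (0.6208) = 0.  So z_0 = 0.8 is a root, |z_0| = 0.8.
Divide out the factor (1 - 1.25 z) = (1 - z/z0) (since 1/z0 = 1.25):
  P(z) = (1 - 1.25 z)(1 + (-0.52) z + (-0.97) z^2)
  [check: z-coef -0.52 - (1.25) = -1.77; z^2-coef -0.97 - (1.25)(-0.52) = -0.32; z^3-coef -(1.25)(-0.97) = 1.2125.]
Remaining roots from the quadratic factor 1 + (-0.52) z + (-0.97) z^2:
  Set 1 + (-0.52) z + (-0.97) z^2 = 0, i.e. a z^2 + b z + c = 0 with a = -0.97, b = -0.52, c = 1.
  Discriminant D = b^2 - 4ac = (-0.52)^2 - 4*(-0.97)*1 = 0.2704 - (-3.88) = 4.1504.
  D >= 0, so the roots are real: z = (-b +/- sqrt(D)) / (2a) = (0.52 +/- 2.037253) / (-1.94).
    z_1 = (0.52 + 2.037253) / (-1.94) = -1.3182,   |z_1| = 1.3182.
    z_2 = (0.52 - 2.037253) / (-1.94) = 0.7821,   |z_2| = 0.7821.
Moduli of all roots: 0.8000, 1.3182, 0.7821.
All moduli strictly greater than 1? No.
Verdict: Not stationary.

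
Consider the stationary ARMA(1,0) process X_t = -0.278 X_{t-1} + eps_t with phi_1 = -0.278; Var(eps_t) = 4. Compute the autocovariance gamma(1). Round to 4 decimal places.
\gamma(1) = -1.2051

Multiply the model equation by X_{t-k} and take expectations. With theta_0 = psi_0 = 1 and psi_j the MA(infinity) weights, this gives
  gamma(k) - sum_i phi_i gamma(k-i) = c_k,
  c_k = sigma^2 * sum_{j=k..q} theta_j psi_{j-k}   (c_k = 0 for k > q),
using gamma(-m) = gamma(m).
Pure AR (q = 0): c_0 = sigma^2 = 4, c_k = 0 for k >= 1.
Equations for k = 0 and k = 1 (AR order 1):
  gamma(0) = phi_1 gamma(1) + c_0
  gamma(1) = phi_1 gamma(0) + c_1
Substituting the second into the first: gamma(0) (1 - phi_1^2) = c_0 + phi_1 c_1, so
  gamma(0) = c_0 / (1 - phi_1^2) = 4 / (1 - (-0.278)^2) = 4 / 0.922716 = 4.335028.
  gamma(1) = phi_1 gamma(0) = (-0.278)(4.335028) = -1.205138.
Therefore gamma(1) = -1.2051 (to 4 decimal places).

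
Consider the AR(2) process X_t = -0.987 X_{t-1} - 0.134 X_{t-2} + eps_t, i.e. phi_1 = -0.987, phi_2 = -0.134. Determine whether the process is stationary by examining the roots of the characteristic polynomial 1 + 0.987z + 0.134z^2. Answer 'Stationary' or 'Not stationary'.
\text{Stationary}

The AR(p) characteristic polynomial is P(z) = 1 + 0.987z + 0.134z^2.
Stationarity requires all roots to lie outside the unit circle, i.e. |z| > 1 for every root.
Set 1 + (0.987) z + (0.134) z^2 = 0, i.e. a z^2 + b z + c = 0 with a = 0.134, b = 0.987, c = 1.
Discriminant D = b^2 - 4ac = (0.987)^2 - 4*(0.134)*1 = 0.974169 - (0.536) = 0.438169.
D >= 0, so the roots are real: z = (-b +/- sqrt(D)) / (2a) = (-0.987 +/- 0.661943) / (0.268).
  z_1 = (-0.987 + 0.661943) / (0.268) = -1.2129,   |z_1| = 1.2129.
  z_2 = (-0.987 - 0.661943) / (0.268) = -6.1528,   |z_2| = 6.1528.
Moduli of all roots: 1.2129, 6.1528.
All moduli strictly greater than 1? Yes.
Verdict: Stationary.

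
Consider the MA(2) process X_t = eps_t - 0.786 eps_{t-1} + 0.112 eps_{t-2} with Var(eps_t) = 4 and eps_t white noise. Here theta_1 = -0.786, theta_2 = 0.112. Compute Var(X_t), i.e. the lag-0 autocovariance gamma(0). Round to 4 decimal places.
\gamma(0) = 6.5214

For an MA(q) process X_t = eps_t + sum_i theta_i eps_{t-i} with
Var(eps_t) = sigma^2, the variance is
  gamma(0) = sigma^2 * (1 + sum_i theta_i^2).
  sum_i theta_i^2 = (-0.786)^2 + (0.112)^2 = 0.617796 + 0.012544 = 0.63034.
  gamma(0) = 4 * (1 + 0.63034) = 4 * 1.63034 = 6.52136, which rounds to 6.5214.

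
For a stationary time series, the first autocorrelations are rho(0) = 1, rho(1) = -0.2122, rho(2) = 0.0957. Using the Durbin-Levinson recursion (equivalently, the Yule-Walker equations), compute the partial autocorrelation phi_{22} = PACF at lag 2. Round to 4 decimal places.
\phi_{22} = 0.0531

The PACF at lag k is phi_{kk}, the last component of the solution
to the Yule-Walker system G_k phi = r_k where
  (G_k)_{ij} = rho(|i - j|), (r_k)_i = rho(i), i,j = 1..k.
Equivalently, Durbin-Levinson gives phi_{kk} iteratively:
  phi_{11} = rho(1)
  phi_{kk} = [rho(k) - sum_{j=1..k-1} phi_{k-1,j} rho(k-j)]
            / [1 - sum_{j=1..k-1} phi_{k-1,j} rho(j)],
  phi_{k,j} = phi_{k-1,j} - phi_{kk} phi_{k-1,k-j},  j = 1..k-1.
Step k = 1:
  phi_11 = rho(1) = -0.2122.
Step k = 2:
  phi_22 = [rho(2) - phi_11 rho(1)] / [1 - phi_11 rho(1)] = [0.0957 - (-0.2122)(-0.2122)] / [1 - (-0.2122)(-0.2122)]
         = 0.05067116 / 0.95497116 = 0.0531.
Therefore phi_{22} = 0.0531.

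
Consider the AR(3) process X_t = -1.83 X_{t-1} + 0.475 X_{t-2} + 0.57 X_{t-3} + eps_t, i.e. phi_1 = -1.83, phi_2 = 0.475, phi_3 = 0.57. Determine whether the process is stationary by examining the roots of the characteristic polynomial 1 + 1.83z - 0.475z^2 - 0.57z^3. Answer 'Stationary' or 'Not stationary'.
\text{Not stationary}

The AR(p) characteristic polynomial is P(z) = 1 + 1.83z - 0.475z^2 - 0.57z^3.
Stationarity requires all roots to lie outside the unit circle, i.e. |z| > 1 for every root.
Degree 3: look for a simple real root z0 first, then factor out (1 - z/z0) and solve the remaining quadratic.
Testing z0 = -2: P(-2) = 1 + (1.83)(-2) + (-0.475)(-2)^2 + (-0.57)(-2)^3
  = 1 + (-3.66) + (-1.9) + (4.56) = 0.  So z_0 = -2 is a root, |z_0| = 2.
Divide out the factor (1 + 0.5 z) = (1 - z/z0) (since 1/z0 = -0.5):
  P(z) = (1 + 0.5 z)(1 + (1.33) z + (-1.14) z^2)
  [check: z-coef 1.33 - (-0.5) = 1.83; z^2-coef -1.14 - (-0.5)(1.33) = -0.475; z^3-coef -(-0.5)(-1.14) = -0.57.]
Remaining roots from the quadratic factor 1 + (1.33) z + (-1.14) z^2:
  Set 1 + (1.33) z + (-1.14) z^2 = 0, i.e. a z^2 + b z + c = 0 with a = -1.14, b = 1.33, c = 1.
  Discriminant D = b^2 - 4ac = (1.33)^2 - 4*(-1.14)*1 = 1.7689 - (-4.56) = 6.3289.
  D >= 0, so the roots are real: z = (-b +/- sqrt(D)) / (2a) = (-1.33 +/- 2.515731) / (-2.28).
    z_1 = (-1.33 + 2.515731) / (-2.28) = -0.5201,   |z_1| = 0.5201.
    z_2 = (-1.33 - 2.515731) / (-2.28) = 1.6867,   |z_2| = 1.6867.
Moduli of all roots: 2.0000, 0.5201, 1.6867.
All moduli strictly greater than 1? No.
Verdict: Not stationary.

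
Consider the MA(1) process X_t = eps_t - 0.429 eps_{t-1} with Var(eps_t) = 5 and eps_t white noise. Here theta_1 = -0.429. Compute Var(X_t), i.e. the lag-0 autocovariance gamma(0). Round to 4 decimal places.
\gamma(0) = 5.9202

For an MA(q) process X_t = eps_t + sum_i theta_i eps_{t-i} with
Var(eps_t) = sigma^2, the variance is
  gamma(0) = sigma^2 * (1 + sum_i theta_i^2).
  sum_i theta_i^2 = (-0.429)^2 = 0.184041.
  gamma(0) = 5 * (1 + 0.184041) = 5 * 1.184041 = 5.920205, which rounds to 5.9202.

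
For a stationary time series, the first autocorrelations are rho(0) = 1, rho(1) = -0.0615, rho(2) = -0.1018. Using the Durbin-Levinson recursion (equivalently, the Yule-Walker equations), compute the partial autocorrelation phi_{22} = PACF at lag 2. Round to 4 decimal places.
\phi_{22} = -0.1060

The PACF at lag k is phi_{kk}, the last component of the solution
to the Yule-Walker system G_k phi = r_k where
  (G_k)_{ij} = rho(|i - j|), (r_k)_i = rho(i), i,j = 1..k.
Equivalently, Durbin-Levinson gives phi_{kk} iteratively:
  phi_{11} = rho(1)
  phi_{kk} = [rho(k) - sum_{j=1..k-1} phi_{k-1,j} rho(k-j)]
            / [1 - sum_{j=1..k-1} phi_{k-1,j} rho(j)],
  phi_{k,j} = phi_{k-1,j} - phi_{kk} phi_{k-1,k-j},  j = 1..k-1.
Step k = 1:
  phi_11 = rho(1) = -0.0615.
Step k = 2:
  phi_22 = [rho(2) - phi_11 rho(1)] / [1 - phi_11 rho(1)] = [-0.1018 - (-0.0615)(-0.0615)] / [1 - (-0.0615)(-0.0615)]
         = -0.10558225 / 0.99621775 = -0.106.
Therefore phi_{22} = -0.1060.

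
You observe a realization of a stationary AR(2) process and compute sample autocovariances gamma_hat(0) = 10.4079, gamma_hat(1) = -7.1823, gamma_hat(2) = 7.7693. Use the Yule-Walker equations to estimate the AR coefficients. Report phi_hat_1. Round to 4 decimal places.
\hat\phi_{1} = -0.3340

The Yule-Walker equations for an AR(p) process read, in matrix form,
  Gamma_p phi = r_p,   with   (Gamma_p)_{ij} = gamma(|i - j|),
                       (r_p)_i = gamma(i),   i,j = 1..p.
Substitute the sample gammas (Toeplitz matrix and right-hand side of size 2):
  Gamma_p = [[10.4079, -7.1823], [-7.1823, 10.4079]]
  r_p     = [-7.1823, 7.7693]
Written out:
  10.4079 phi_1 - 7.1823 phi_2 = -7.1823
  -7.1823 phi_1 + 10.4079 phi_2 = 7.7693
Solve by Cramer's rule:
  det = gamma(0)^2 - gamma(1)^2 = (10.4079)^2 - (-7.1823)^2 = 108.32438241 - 51.58543329 = 56.73894912
  phi_hat_1 = [gamma(1) gamma(0) - gamma(1) gamma(2)] / det = [(-7.1823)(10.4079) - (-7.1823)(7.7693)] / 56.73894912 = -18.95121678 / 56.73894912 = -0.334
  phi_hat_2 = [gamma(0) gamma(2) - gamma(1)^2] / det = [(10.4079)(7.7693) - (-7.1823)^2] / 56.73894912 = 29.27666418 / 56.73894912 = 0.516
So phi_hat = [-0.3340, 0.5160].
Therefore phi_hat_1 = -0.3340.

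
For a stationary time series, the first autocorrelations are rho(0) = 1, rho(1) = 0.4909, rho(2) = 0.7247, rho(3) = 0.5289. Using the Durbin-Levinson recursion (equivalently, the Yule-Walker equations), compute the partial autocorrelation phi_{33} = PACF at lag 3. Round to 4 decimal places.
\phi_{33} = 0.1931

The PACF at lag k is phi_{kk}, the last component of the solution
to the Yule-Walker system G_k phi = r_k where
  (G_k)_{ij} = rho(|i - j|), (r_k)_i = rho(i), i,j = 1..k.
Equivalently, Durbin-Levinson gives phi_{kk} iteratively:
  phi_{11} = rho(1)
  phi_{kk} = [rho(k) - sum_{j=1..k-1} phi_{k-1,j} rho(k-j)]
            / [1 - sum_{j=1..k-1} phi_{k-1,j} rho(j)],
  phi_{k,j} = phi_{k-1,j} - phi_{kk} phi_{k-1,k-j},  j = 1..k-1.
Step k = 1:
  phi_11 = rho(1) = 0.4909.
Step k = 2:
  phi_22 = [rho(2) - phi_11 rho(1)] / [1 - phi_11 rho(1)] = [0.7247 - (0.4909)(0.4909)] / [1 - (0.4909)(0.4909)]
         = 0.48371719 / 0.75901719 = 0.637294.
  Update: phi_21 = phi_11 - phi_22 phi_11 = 0.4909 - (0.637294)(0.4909) = 0.178052.
Step k = 3:
  phi_33 = [rho(3) - phi_21 rho(2) - phi_22 rho(1)] / [1 - phi_21 rho(1) - phi_22 rho(2)]
    numerator   = 0.5289 - (0.178052)(0.7247) - (0.637294)(0.4909) = 0.0870178
    denominator = 1 - (0.178052)(0.4909) - (0.637294)(0.7247) = 0.45074707
  phi_33 = 0.0870178 / 0.45074707 = 0.1931.
Therefore phi_{33} = 0.1931.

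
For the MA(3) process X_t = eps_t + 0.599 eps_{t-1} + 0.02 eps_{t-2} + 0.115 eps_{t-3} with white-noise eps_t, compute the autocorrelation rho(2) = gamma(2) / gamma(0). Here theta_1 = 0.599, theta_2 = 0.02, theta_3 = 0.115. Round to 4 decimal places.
\rho(2) = 0.0648

For an MA(q) process with theta_0 = 1, the autocovariance is
  gamma(k) = sigma^2 * sum_{i=0..q-k} theta_i * theta_{i+k},
and rho(k) = gamma(k) / gamma(0). Sigma^2 cancels.
  numerator   = (1)*(0.02) + (0.599)*(0.115) = 0.088885.
  denominator = (1)^2 + (0.599)^2 + (0.02)^2 + (0.115)^2 = 1.372426.
  rho(2) = 0.088885 / 1.372426 = 0.0648.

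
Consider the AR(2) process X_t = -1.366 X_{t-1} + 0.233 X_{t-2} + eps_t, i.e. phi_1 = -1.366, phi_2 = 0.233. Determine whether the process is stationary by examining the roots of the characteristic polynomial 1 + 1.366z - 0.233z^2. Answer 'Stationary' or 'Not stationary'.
\text{Not stationary}

The AR(p) characteristic polynomial is P(z) = 1 + 1.366z - 0.233z^2.
Stationarity requires all roots to lie outside the unit circle, i.e. |z| > 1 for every root.
Set 1 + (1.366) z + (-0.233) z^2 = 0, i.e. a z^2 + b z + c = 0 with a = -0.233, b = 1.366, c = 1.
Discriminant D = b^2 - 4ac = (1.366)^2 - 4*(-0.233)*1 = 1.865956 - (-0.932) = 2.797956.
D >= 0, so the roots are real: z = (-b +/- sqrt(D)) / (2a) = (-1.366 +/- 1.672709) / (-0.466).
  z_1 = (-1.366 + 1.672709) / (-0.466) = -0.6582,   |z_1| = 0.6582.
  z_2 = (-1.366 - 1.672709) / (-0.466) = 6.5208,   |z_2| = 6.5208.
Moduli of all roots: 0.6582, 6.5208.
All moduli strictly greater than 1? No.
Verdict: Not stationary.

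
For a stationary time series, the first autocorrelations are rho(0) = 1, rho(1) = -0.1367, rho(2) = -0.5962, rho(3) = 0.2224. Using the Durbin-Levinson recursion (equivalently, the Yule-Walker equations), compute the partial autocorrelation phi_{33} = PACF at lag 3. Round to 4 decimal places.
\phi_{33} = 0.0070

The PACF at lag k is phi_{kk}, the last component of the solution
to the Yule-Walker system G_k phi = r_k where
  (G_k)_{ij} = rho(|i - j|), (r_k)_i = rho(i), i,j = 1..k.
Equivalently, Durbin-Levinson gives phi_{kk} iteratively:
  phi_{11} = rho(1)
  phi_{kk} = [rho(k) - sum_{j=1..k-1} phi_{k-1,j} rho(k-j)]
            / [1 - sum_{j=1..k-1} phi_{k-1,j} rho(j)],
  phi_{k,j} = phi_{k-1,j} - phi_{kk} phi_{k-1,k-j},  j = 1..k-1.
Step k = 1:
  phi_11 = rho(1) = -0.1367.
Step k = 2:
  phi_22 = [rho(2) - phi_11 rho(1)] / [1 - phi_11 rho(1)] = [-0.5962 - (-0.1367)(-0.1367)] / [1 - (-0.1367)(-0.1367)]
         = -0.61488689 / 0.98131311 = -0.626596.
  Update: phi_21 = phi_11 - phi_22 phi_11 = -0.1367 - (-0.626596)(-0.1367) = -0.222356.
Step k = 3:
  phi_33 = [rho(3) - phi_21 rho(2) - phi_22 rho(1)] / [1 - phi_21 rho(1) - phi_22 rho(2)]
    numerator   = 0.2224 - (-0.222356)(-0.5962) - (-0.626596)(-0.1367) = 0.00417587
    denominator = 1 - (-0.222356)(-0.1367) - (-0.626596)(-0.5962) = 0.59602743
  phi_33 = 0.00417587 / 0.59602743 = 0.007.
Therefore phi_{33} = 0.0070.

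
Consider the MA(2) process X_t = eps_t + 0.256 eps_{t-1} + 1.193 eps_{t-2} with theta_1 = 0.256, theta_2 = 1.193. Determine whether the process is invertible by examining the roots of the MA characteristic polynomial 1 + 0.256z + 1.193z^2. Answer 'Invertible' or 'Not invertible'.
\text{Not invertible}

The MA(q) characteristic polynomial is P(z) = 1 + 0.256z + 1.193z^2.
Invertibility requires all roots to lie outside the unit circle, i.e. |z| > 1 for every root.
Set 1 + (0.256) z + (1.193) z^2 = 0, i.e. a z^2 + b z + c = 0 with a = 1.193, b = 0.256, c = 1.
Discriminant D = b^2 - 4ac = (0.256)^2 - 4*(1.193)*1 = 0.065536 - (4.772) = -4.706464.
D < 0, so the roots are the complex-conjugate pair z = (-b +/- i sqrt(-D)) / (2a) = -0.1073 +/- 0.9092i.
For a conjugate pair |z|^2 = z * conj(z) = (product of roots) = c/a = 1/(1.193) = 0.838223, so |z| = sqrt(0.838223) = 0.9155 for both roots.
Moduli of all roots: 0.9155, 0.9155.
All moduli strictly greater than 1? No.
Verdict: Not invertible.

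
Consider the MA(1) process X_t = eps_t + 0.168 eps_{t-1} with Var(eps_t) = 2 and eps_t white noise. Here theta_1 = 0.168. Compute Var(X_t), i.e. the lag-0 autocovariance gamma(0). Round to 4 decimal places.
\gamma(0) = 2.0564

For an MA(q) process X_t = eps_t + sum_i theta_i eps_{t-i} with
Var(eps_t) = sigma^2, the variance is
  gamma(0) = sigma^2 * (1 + sum_i theta_i^2).
  sum_i theta_i^2 = (0.168)^2 = 0.028224.
  gamma(0) = 2 * (1 + 0.028224) = 2 * 1.028224 = 2.056448, which rounds to 2.0564.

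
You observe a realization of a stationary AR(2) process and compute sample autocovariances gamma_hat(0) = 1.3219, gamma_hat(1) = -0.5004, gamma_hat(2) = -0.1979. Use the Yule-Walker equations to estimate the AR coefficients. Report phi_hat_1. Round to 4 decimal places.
\hat\phi_{1} = -0.5080

The Yule-Walker equations for an AR(p) process read, in matrix form,
  Gamma_p phi = r_p,   with   (Gamma_p)_{ij} = gamma(|i - j|),
                       (r_p)_i = gamma(i),   i,j = 1..p.
Substitute the sample gammas (Toeplitz matrix and right-hand side of size 2):
  Gamma_p = [[1.3219, -0.5004], [-0.5004, 1.3219]]
  r_p     = [-0.5004, -0.1979]
Written out:
  1.3219 phi_1 - 0.5004 phi_2 = -0.5004
  -0.5004 phi_1 + 1.3219 phi_2 = -0.1979
Solve by Cramer's rule:
  det = gamma(0)^2 - gamma(1)^2 = (1.3219)^2 - (-0.5004)^2 = 1.74741961 - 0.25040016 = 1.49701945
  phi_hat_1 = [gamma(1) gamma(0) - gamma(1) gamma(2)] / det = [(-0.5004)(1.3219) - (-0.5004)(-0.1979)] / 1.49701945 = -0.76050792 / 1.49701945 = -0.508
  phi_hat_2 = [gamma(0) gamma(2) - gamma(1)^2] / det = [(1.3219)(-0.1979) - (-0.5004)^2] / 1.49701945 = -0.51200417 / 1.49701945 = -0.342
So phi_hat = [-0.5080, -0.3420].
Therefore phi_hat_1 = -0.5080.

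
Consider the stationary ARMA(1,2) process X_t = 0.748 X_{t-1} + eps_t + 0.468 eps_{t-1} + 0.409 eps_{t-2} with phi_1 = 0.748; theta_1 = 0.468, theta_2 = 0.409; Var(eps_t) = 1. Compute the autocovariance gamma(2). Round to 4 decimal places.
\gamma(2) = 4.7262

Multiply the model equation by X_{t-k} and take expectations. With theta_0 = psi_0 = 1 and psi_j the MA(infinity) weights, this gives
  gamma(k) - sum_i phi_i gamma(k-i) = c_k,
  c_k = sigma^2 * sum_{j=k..q} theta_j psi_{j-k}   (c_k = 0 for k > q),
using gamma(-m) = gamma(m).
psi-weights needed (psi_j = theta_j + sum_i phi_i psi_{j-i}):
  psi_1 = theta_1 + phi_1 = 0.468 + (0.748) = 1.216
  psi_2 = theta_2 + phi_1 psi_1 = 0.409 + (0.748)(1.216) = 1.318568
Right-hand sides:
  c_0 = sigma^2 (1 + theta_1 psi_1 + theta_2 psi_2) = 1 * (1 + (0.468)(1.216) + (0.409)(1.318568)) = 1 * 2.108382 = 2.108382
  c_1 = sigma^2 (theta_1 + theta_2 psi_1) = 1 * (0.468 + (0.409)(1.216)) = 0.965344
  c_2 = sigma^2 theta_2 = 1 * (0.409) = 0.409
Equations for k = 0 and k = 1 (AR order 1):
  gamma(0) = phi_1 gamma(1) + c_0
  gamma(1) = phi_1 gamma(0) + c_1
Substituting the second into the first: gamma(0) (1 - phi_1^2) = c_0 + phi_1 c_1, so
  gamma(0) = (c_0 + phi_1 c_1) / (1 - phi_1^2) = (2.108382 + (0.748)(0.965344)) / (1 - (0.748)^2) = 2.83046 / 0.440496 = 6.425619.
  gamma(1) = phi_1 gamma(0) + c_1 = (0.748)(6.425619) + (0.965344) = 5.771707.
For k = 2: gamma(2) = phi_1 gamma(1) + c_2
  = (0.748)(5.771707) + (0.409) = 4.726237.
Therefore gamma(2) = 4.7262 (to 4 decimal places).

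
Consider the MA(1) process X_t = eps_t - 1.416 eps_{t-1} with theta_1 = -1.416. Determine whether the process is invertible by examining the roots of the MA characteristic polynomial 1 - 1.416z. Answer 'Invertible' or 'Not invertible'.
\text{Not invertible}

The MA(q) characteristic polynomial is P(z) = 1 - 1.416z.
Invertibility requires all roots to lie outside the unit circle, i.e. |z| > 1 for every root.
This is linear in z: 1 + (-1.416) z = 0  =>  z = -1/(-1.416) = 0.706215,  |z| = 0.706215.
Moduli of all roots: 0.7062.
All moduli strictly greater than 1? No.
Verdict: Not invertible.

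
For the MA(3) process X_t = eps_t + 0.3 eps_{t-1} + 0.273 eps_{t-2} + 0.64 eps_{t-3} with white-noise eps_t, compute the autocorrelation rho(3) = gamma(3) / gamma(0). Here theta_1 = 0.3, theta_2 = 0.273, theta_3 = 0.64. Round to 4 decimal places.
\rho(3) = 0.4066

For an MA(q) process with theta_0 = 1, the autocovariance is
  gamma(k) = sigma^2 * sum_{i=0..q-k} theta_i * theta_{i+k},
and rho(k) = gamma(k) / gamma(0). Sigma^2 cancels.
  numerator   = (1)*(0.64) = 0.64.
  denominator = (1)^2 + (0.3)^2 + (0.273)^2 + (0.64)^2 = 1.574129.
  rho(3) = 0.64 / 1.574129 = 0.4066.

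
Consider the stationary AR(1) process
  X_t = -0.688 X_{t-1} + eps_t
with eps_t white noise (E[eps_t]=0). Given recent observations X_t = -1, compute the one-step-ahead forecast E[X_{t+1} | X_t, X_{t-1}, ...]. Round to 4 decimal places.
E[X_{t+1} \mid \mathcal F_t] = 0.6880

For an AR(p) model X_t = c + sum_i phi_i X_{t-i} + eps_t, the
one-step-ahead conditional mean is
  E[X_{t+1} | X_t, ...] = c + sum_i phi_i X_{t+1-i}.
Substitute known values:
  E[X_{t+1} | ...] = (-0.688) * (-1)
                   = 0.6880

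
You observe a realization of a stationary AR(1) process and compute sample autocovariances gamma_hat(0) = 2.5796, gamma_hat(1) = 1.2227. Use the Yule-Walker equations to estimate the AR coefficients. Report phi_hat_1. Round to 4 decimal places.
\hat\phi_{1} = 0.4740

The Yule-Walker equations for an AR(p) process read, in matrix form,
  Gamma_p phi = r_p,   with   (Gamma_p)_{ij} = gamma(|i - j|),
                       (r_p)_i = gamma(i),   i,j = 1..p.
Substitute the sample gammas (Toeplitz matrix and right-hand side of size 1):
  Gamma_p = [[2.5796]]
  r_p     = [1.2227]
With p = 1 this is the single equation gamma(0) phi_1 = gamma(1):
  phi_hat_1 = gamma(1) / gamma(0) = 1.2227 / 2.5796 = 0.4740.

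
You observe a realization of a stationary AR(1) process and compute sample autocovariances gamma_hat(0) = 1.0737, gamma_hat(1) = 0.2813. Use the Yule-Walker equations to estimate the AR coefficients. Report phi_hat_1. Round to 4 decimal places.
\hat\phi_{1} = 0.2620

The Yule-Walker equations for an AR(p) process read, in matrix form,
  Gamma_p phi = r_p,   with   (Gamma_p)_{ij} = gamma(|i - j|),
                       (r_p)_i = gamma(i),   i,j = 1..p.
Substitute the sample gammas (Toeplitz matrix and right-hand side of size 1):
  Gamma_p = [[1.0737]]
  r_p     = [0.2813]
With p = 1 this is the single equation gamma(0) phi_1 = gamma(1):
  phi_hat_1 = gamma(1) / gamma(0) = 0.2813 / 1.0737 = 0.2620.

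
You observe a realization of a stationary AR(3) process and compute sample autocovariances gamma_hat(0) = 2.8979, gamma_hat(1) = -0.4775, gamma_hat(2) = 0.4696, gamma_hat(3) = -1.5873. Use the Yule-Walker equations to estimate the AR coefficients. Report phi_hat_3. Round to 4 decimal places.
\hat\phi_{3} = -0.5260

The Yule-Walker equations for an AR(p) process read, in matrix form,
  Gamma_p phi = r_p,   with   (Gamma_p)_{ij} = gamma(|i - j|),
                       (r_p)_i = gamma(i),   i,j = 1..p.
Substitute the sample gammas (Toeplitz matrix and right-hand side of size 3):
  Gamma_p = [[2.8979, -0.4775, 0.4696], [-0.4775, 2.8979, -0.4775], [0.4696, -0.4775, 2.8979]]
  r_p     = [-0.4775, 0.4696, -1.5873]
Written out (R1..R3):
  (R1) 2.8979 phi_1 - 0.4775 phi_2 + 0.4696 phi_3 = -0.4775
  (R2) -0.4775 phi_1 + 2.8979 phi_2 - 0.4775 phi_3 = 0.4696
  (R3) 0.4696 phi_1 - 0.4775 phi_2 + 2.8979 phi_3 = -1.5873
Gaussian elimination:
  R2 <- R2 - (-0.4775/2.8979) R1 = R2 - (-0.164774) R1:  2.81922 phi_2 - 0.400122 phi_3 = 0.39092
  R3 <- R3 - (0.4696/2.8979) R1 = R3 - (0.162048) R1:  -0.400122 phi_2 + 2.821802 phi_3 = -1.509922
  R3 <- R3 - (-0.400122/2.81922) R2 = R3 - (-0.141926) R2:  2.765014 phi_3 = -1.45444
Back-substitution:
  phi_hat_3 = -1.45444 / 2.765014 = -0.526015
  phi_hat_2 = (0.39092 - (-0.400122)(-0.526015)) / 2.81922 = 0.064007
  phi_hat_1 = (-0.4775 - (-0.4775)(0.064007) - (0.4696)(-0.526015)) / 2.8979 = -0.068988
So phi_hat = [-0.0690, 0.0640, -0.5260].
Therefore phi_hat_3 = -0.5260.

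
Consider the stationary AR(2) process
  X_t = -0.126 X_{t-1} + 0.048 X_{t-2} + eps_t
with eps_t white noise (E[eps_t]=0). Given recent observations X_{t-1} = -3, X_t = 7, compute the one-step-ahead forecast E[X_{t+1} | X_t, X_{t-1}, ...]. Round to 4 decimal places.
E[X_{t+1} \mid \mathcal F_t] = -1.0260

For an AR(p) model X_t = c + sum_i phi_i X_{t-i} + eps_t, the
one-step-ahead conditional mean is
  E[X_{t+1} | X_t, ...] = c + sum_i phi_i X_{t+1-i}.
Substitute known values:
  E[X_{t+1} | ...] = (-0.126) * (7) + (0.048) * (-3)
                   = -1.0260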